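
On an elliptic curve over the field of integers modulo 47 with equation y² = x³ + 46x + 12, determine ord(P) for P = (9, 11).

2P: tangent at (9, 11): λ = (3·9² + 46)/(2·11) ≡ 7/22. 22⁻¹ ≡ 15 (mod 47), so λ ≡ 7·15 ≡ 11.
  x = λ² - 9 - 9 = 121 - 18 ≡ 9; y = λ·(9 - 9) - 11 ≡ 36. → (9, 36)
3P: (9, 36) + (9, 11): same x and y₁ ≡ -y₂, so the sum is O.
3P = O, so the order is 3.

3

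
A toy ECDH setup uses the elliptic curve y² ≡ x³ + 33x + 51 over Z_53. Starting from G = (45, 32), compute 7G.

(34, 41)

Double-and-add on 7 = (111)₂. Start with G = (45, 32) for the leading 1-bit.
double: tangent at (45, 32): λ = (3·45² + 33)/(2·32) ≡ 13/11. 11⁻¹ ≡ 29 (mod 53) since 11·29 = 319 ≡ 1, so λ ≡ 13·29 ≡ 6.
  x = λ² - 45 - 45 = 36 - 90 ≡ 52; y = λ·(45 - 52) - 32 ≡ 32. → (52, 32)
add G: (52, 32) + (45, 32). λ = (32 - 32)/(45 - 52) ≡ 0/46 mod 53. 46⁻¹ ≡ 15 (mod 53), so λ ≡ 0.
  x = λ² - 52 - 45 = 0 - 97 ≡ 9; y = λ·(52 - 9) - 32 ≡ 21. → (9, 21)
double: tangent at (9, 21): λ = (3·9² + 33)/(2·21) ≡ 11/42. 42⁻¹ ≡ 24 (mod 53) since 42·24 = 1008 ≡ 1, so λ ≡ 11·24 ≡ 52.
  x = λ² - 9 - 9 = 2704 - 18 ≡ 36; y = λ·(9 - 36) - 21 ≡ 6. → (36, 6)
add G: (36, 6) + (45, 32). λ = (32 - 6)/(45 - 36) ≡ 26/9 mod 53. 9⁻¹ ≡ 6 (mod 53) since 9·6 = 54 ≡ 1, so λ ≡ 50.
  x = λ² - 36 - 45 = 2500 - 81 ≡ 34; y = λ·(36 - 34) - 6 ≡ 41. → (34, 41)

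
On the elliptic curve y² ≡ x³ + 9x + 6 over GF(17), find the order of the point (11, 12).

2P: tangent at (11, 12): λ = (3·11² + 9)/(2·12) ≡ 15/7. 7⁻¹ ≡ 5 (mod 17), so λ ≡ 15·5 ≡ 7.
  x = λ² - 11 - 11 = 49 - 22 ≡ 10; y = λ·(11 - 10) - 12 ≡ 12. → (10, 12)
3P: (10, 12) + (11, 12). λ = (12 - 12)/(11 - 10) ≡ 0/1 mod 17. 1⁻¹ ≡ 1 (mod 17) since 1·1 = 1 ≡ 1, so λ ≡ 0.
  x = λ² - 10 - 11 = 0 - 21 ≡ 13; y = λ·(10 - 13) - 12 ≡ 5. → (13, 5)
4P: (13, 5) + (11, 12). λ = (12 - 5)/(11 - 13) ≡ 7/15 mod 17. 15⁻¹ ≡ 8 (mod 17), so λ ≡ 5.
  x = λ² - 13 - 11 = 25 - 24 ≡ 1; y = λ·(13 - 1) - 5 ≡ 4. → (1, 4)
5P: (1, 4) + (11, 12). λ = (12 - 4)/(11 - 1) ≡ 8/10 mod 17. 10⁻¹ ≡ 12 (mod 17) since 10·12 = 120 ≡ 1, so λ ≡ 11.
  x = λ² - 1 - 11 = 121 - 12 ≡ 7; y = λ·(1 - 7) - 4 ≡ 15. → (7, 15)
6P: (7, 15) + (11, 12). λ = (12 - 15)/(11 - 7) ≡ 14/4 mod 17. 4⁻¹ ≡ 13 (mod 17), so λ ≡ 12.
  x = λ² - 7 - 11 = 144 - 18 ≡ 7; y = λ·(7 - 7) - 15 ≡ 2. → (7, 2)
7P: (7, 2) + (11, 12). λ = (12 - 2)/(11 - 7) ≡ 10/4 mod 17. 4⁻¹ ≡ 13 (mod 17), so λ ≡ 11.
  x = λ² - 7 - 11 = 121 - 18 ≡ 1; y = λ·(7 - 1) - 2 ≡ 13. → (1, 13)
8P: (1, 13) + (11, 12). λ = (12 - 13)/(11 - 1) ≡ 16/10 mod 17. 10⁻¹ ≡ 12 (mod 17), so λ ≡ 5.
  x = λ² - 1 - 11 = 25 - 12 ≡ 13; y = λ·(1 - 13) - 13 ≡ 12. → (13, 12)
9P: (13, 12) + (11, 12). λ = (12 - 12)/(11 - 13) ≡ 0/15 mod 17. 15⁻¹ ≡ 8 (mod 17), so λ ≡ 0.
  x = λ² - 13 - 11 = 0 - 24 ≡ 10; y = λ·(13 - 10) - 12 ≡ 5. → (10, 5)
10P: (10, 5) + (11, 12). λ = (12 - 5)/(11 - 10) ≡ 7/1 mod 17. 1⁻¹ ≡ 1 (mod 17), so λ ≡ 7.
  x = λ² - 10 - 11 = 49 - 21 ≡ 11; y = λ·(10 - 11) - 5 ≡ 5. → (11, 5)
11P: (11, 5) + (11, 12): same x and y₁ ≡ -y₂, so the sum is 𝒪.
11P = 𝒪, so the order is 11.

11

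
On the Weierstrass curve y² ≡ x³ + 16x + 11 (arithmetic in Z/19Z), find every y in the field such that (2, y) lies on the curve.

x³ + 16x + 11 = 51 ≡ 13 (mod 19).
13 is a non-residue mod 19; no y exists.

none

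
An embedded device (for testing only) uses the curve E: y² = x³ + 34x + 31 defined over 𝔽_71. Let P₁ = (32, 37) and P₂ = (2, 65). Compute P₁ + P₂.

(6, 5)

(32, 37) + (2, 65). λ = (65 - 37)/(2 - 32) ≡ 28/41 mod 71. 41⁻¹ ≡ 26 (mod 71) since 41·26 = 1066 ≡ 1, so λ ≡ 18.
  x = λ² - 32 - 2 = 324 - 34 ≡ 6; y = λ·(32 - 6) - 37 ≡ 5. → (6, 5)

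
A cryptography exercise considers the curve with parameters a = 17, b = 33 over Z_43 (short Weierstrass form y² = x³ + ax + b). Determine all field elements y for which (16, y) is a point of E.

x³ + 17x + 33 = 4401 ≡ 15 (mod 43).
Square roots of 15 mod 43: 12 and 31 (since 12² = 144 ≡ 15).

12, 31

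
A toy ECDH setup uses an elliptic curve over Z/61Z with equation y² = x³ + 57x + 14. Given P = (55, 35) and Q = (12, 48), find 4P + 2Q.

(21, 38)

First 4P:
Double-and-add on 4 = (100)₂. Start with P = (55, 35) for the leading 1-bit.
double: tangent at (55, 35): λ = (3·55² + 57)/(2·35) ≡ 43/9. 9⁻¹ ≡ 34 (mod 61) since 9·34 = 306 ≡ 1, so λ ≡ 43·34 ≡ 59.
  x = λ² - 55 - 55 = 3481 - 110 ≡ 16; y = λ·(55 - 16) - 35 ≡ 9. → (16, 9)
double: tangent at (16, 9): λ = (3·16² + 57)/(2·9) ≡ 32/18. 18⁻¹ ≡ 17 (mod 61) since 18·17 = 306 ≡ 1, so λ ≡ 32·17 ≡ 56.
  x = λ² - 16 - 16 = 3136 - 32 ≡ 54; y = λ·(16 - 54) - 9 ≡ 59. → (54, 59)
4P = (54, 59).
Next 2Q:
Repeated addition: build up to 2Q.
2Q: tangent at (12, 48): λ = (3·12² + 57)/(2·48) ≡ 1/35. 35⁻¹ ≡ 7 (mod 61), so λ ≡ 1·7 ≡ 7.
  x = λ² - 12 - 12 = 49 - 24 ≡ 25; y = λ·(12 - 25) - 48 ≡ 44. → (25, 44)
2Q = (25, 44).
Finally 4P + 2Q:
(54, 59) + (25, 44). λ = (44 - 59)/(25 - 54) ≡ 46/32 mod 61. 32⁻¹ ≡ 21 (mod 61) since 32·21 = 672 ≡ 1, so λ ≡ 51.
  x = λ² - 54 - 25 = 2601 - 79 ≡ 21; y = λ·(54 - 21) - 59 ≡ 38. → (21, 38)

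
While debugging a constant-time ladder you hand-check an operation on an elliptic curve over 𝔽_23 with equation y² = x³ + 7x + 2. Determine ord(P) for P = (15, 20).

2P: tangent at (15, 20): λ = (3·15² + 7)/(2·20) ≡ 15/17. 17⁻¹ ≡ 19 (mod 23) since 17·19 = 323 ≡ 1, so λ ≡ 15·19 ≡ 9.
  x = λ² - 15 - 15 = 81 - 30 ≡ 5; y = λ·(15 - 5) - 20 ≡ 1. → (5, 1)
3P: (5, 1) + (15, 20). λ = (20 - 1)/(15 - 5) ≡ 19/10 mod 23. 10⁻¹ ≡ 7 (mod 23) since 10·7 = 70 ≡ 1, so λ ≡ 18.
  x = λ² - 5 - 15 = 324 - 20 ≡ 5; y = λ·(5 - 5) - 1 ≡ 22. → (5, 22)
4P: (5, 22) + (15, 20). λ = (20 - 22)/(15 - 5) ≡ 21/10 mod 23. 10⁻¹ ≡ 7 (mod 23), so λ ≡ 9.
  x = λ² - 5 - 15 = 81 - 20 ≡ 15; y = λ·(5 - 15) - 22 ≡ 3. → (15, 3)
5P: (15, 3) + (15, 20): same x and y₁ ≡ -y₂, so the sum is the point at infinity.
5P = the point at infinity, so the order is 5.

5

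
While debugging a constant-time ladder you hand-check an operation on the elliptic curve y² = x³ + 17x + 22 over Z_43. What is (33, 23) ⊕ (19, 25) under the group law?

(33, 23) + (19, 25). λ = (25 - 23)/(19 - 33) ≡ 2/29 mod 43. 29⁻¹ ≡ 3 (mod 43), so λ ≡ 6.
  x = λ² - 33 - 19 = 36 - 52 ≡ 27; y = λ·(33 - 27) - 23 ≡ 13. → (27, 13)

(27, 13)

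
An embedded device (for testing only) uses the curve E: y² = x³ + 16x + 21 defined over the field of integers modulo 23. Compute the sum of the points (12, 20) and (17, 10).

(12, 20) + (17, 10). λ = (10 - 20)/(17 - 12) ≡ 13/5 mod 23. 5⁻¹ ≡ 14 (mod 23) since 5·14 = 70 ≡ 1, so λ ≡ 21.
  x = λ² - 12 - 17 = 441 - 29 ≡ 21; y = λ·(12 - 21) - 20 ≡ 21. → (21, 21)

(21, 21)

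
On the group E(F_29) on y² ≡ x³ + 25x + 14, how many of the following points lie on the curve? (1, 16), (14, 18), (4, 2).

2

(1, 16): 16² ≡ 24, rhs ≡ 11 → off.
(14, 18): 18² ≡ 5, rhs ≡ 5 → on.
(4, 2): 2² ≡ 4, rhs ≡ 4 → on.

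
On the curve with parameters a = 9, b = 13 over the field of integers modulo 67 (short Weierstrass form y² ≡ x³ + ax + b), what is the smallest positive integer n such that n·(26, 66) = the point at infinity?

9

2P: tangent at (26, 66): λ = (3·26² + 9)/(2·66) ≡ 27/65. 65⁻¹ ≡ 33 (mod 67) since 65·33 = 2145 ≡ 1, so λ ≡ 27·33 ≡ 20.
  x = λ² - 26 - 26 = 400 - 52 ≡ 13; y = λ·(26 - 13) - 66 ≡ 60. → (13, 60)
3P: (13, 60) + (26, 66). λ = (66 - 60)/(26 - 13) ≡ 6/13 mod 67. 13⁻¹ ≡ 31 (mod 67), so λ ≡ 52.
  x = λ² - 13 - 26 = 2704 - 39 ≡ 52; y = λ·(13 - 52) - 60 ≡ 56. → (52, 56)
4P: (52, 56) + (26, 66). λ = (66 - 56)/(26 - 52) ≡ 10/41 mod 67. 41⁻¹ ≡ 18 (mod 67) since 41·18 = 738 ≡ 1, so λ ≡ 46.
  x = λ² - 52 - 26 = 2116 - 78 ≡ 28; y = λ·(52 - 28) - 56 ≡ 43. → (28, 43)
5P: (28, 43) + (26, 66). λ = (66 - 43)/(26 - 28) ≡ 23/65 mod 67. 65⁻¹ ≡ 33 (mod 67), so λ ≡ 22.
  x = λ² - 28 - 26 = 484 - 54 ≡ 28; y = λ·(28 - 28) - 43 ≡ 24. → (28, 24)
6P: (28, 24) + (26, 66). λ = (66 - 24)/(26 - 28) ≡ 42/65 mod 67. 65⁻¹ ≡ 33 (mod 67), so λ ≡ 46.
  x = λ² - 28 - 26 = 2116 - 54 ≡ 52; y = λ·(28 - 52) - 24 ≡ 11. → (52, 11)
7P: (52, 11) + (26, 66). λ = (66 - 11)/(26 - 52) ≡ 55/41 mod 67. 41⁻¹ ≡ 18 (mod 67), so λ ≡ 52.
  x = λ² - 52 - 26 = 2704 - 78 ≡ 13; y = λ·(52 - 13) - 11 ≡ 7. → (13, 7)
8P: (13, 7) + (26, 66). λ = (66 - 7)/(26 - 13) ≡ 59/13 mod 67. 13⁻¹ ≡ 31 (mod 67), so λ ≡ 20.
  x = λ² - 13 - 26 = 400 - 39 ≡ 26; y = λ·(13 - 26) - 7 ≡ 1. → (26, 1)
9P: (26, 1) + (26, 66): same x and y₁ ≡ -y₂, so the sum is the point at infinity.
9P = the point at infinity, so the order is 9.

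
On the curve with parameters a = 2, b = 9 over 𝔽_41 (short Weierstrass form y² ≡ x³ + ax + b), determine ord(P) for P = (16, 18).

12

2P: tangent at (16, 18): λ = (3·16² + 2)/(2·18) ≡ 32/36. 36⁻¹ ≡ 8 (mod 41) since 36·8 = 288 ≡ 1, so λ ≡ 32·8 ≡ 10.
  x = λ² - 16 - 16 = 100 - 32 ≡ 27; y = λ·(16 - 27) - 18 ≡ 36. → (27, 36)
3P: (27, 36) + (16, 18). λ = (18 - 36)/(16 - 27) ≡ 23/30 mod 41. 30⁻¹ ≡ 26 (mod 41), so λ ≡ 24.
  x = λ² - 27 - 16 = 576 - 43 ≡ 0; y = λ·(27 - 0) - 36 ≡ 38. → (0, 38)
4P: (0, 38) + (16, 18). λ = (18 - 38)/(16 - 0) ≡ 21/16 mod 41. 16⁻¹ ≡ 18 (mod 41) since 16·18 = 288 ≡ 1, so λ ≡ 9.
  x = λ² - 0 - 16 = 81 - 16 ≡ 24; y = λ·(0 - 24) - 38 ≡ 33. → (24, 33)
5P: (24, 33) + (16, 18). λ = (18 - 33)/(16 - 24) ≡ 26/33 mod 41. 33⁻¹ ≡ 5 (mod 41) since 33·5 = 165 ≡ 1, so λ ≡ 7.
  x = λ² - 24 - 16 = 49 - 40 ≡ 9; y = λ·(24 - 9) - 33 ≡ 31. → (9, 31)
6P: (9, 31) + (16, 18). λ = (18 - 31)/(16 - 9) ≡ 28/7 mod 41. 7⁻¹ ≡ 6 (mod 41), so λ ≡ 4.
  x = λ² - 9 - 16 = 16 - 25 ≡ 32; y = λ·(9 - 32) - 31 ≡ 0. → (32, 0)
7P: (32, 0) + (16, 18). λ = (18 - 0)/(16 - 32) ≡ 18/25 mod 41. 25⁻¹ ≡ 23 (mod 41) since 25·23 = 575 ≡ 1, so λ ≡ 4.
  x = λ² - 32 - 16 = 16 - 48 ≡ 9; y = λ·(32 - 9) - 0 ≡ 10. → (9, 10)
8P: (9, 10) + (16, 18). λ = (18 - 10)/(16 - 9) ≡ 8/7 mod 41. 7⁻¹ ≡ 6 (mod 41) since 7·6 = 42 ≡ 1, so λ ≡ 7.
  x = λ² - 9 - 16 = 49 - 25 ≡ 24; y = λ·(9 - 24) - 10 ≡ 8. → (24, 8)
9P: (24, 8) + (16, 18). λ = (18 - 8)/(16 - 24) ≡ 10/33 mod 41. 33⁻¹ ≡ 5 (mod 41) since 33·5 = 165 ≡ 1, so λ ≡ 9.
  x = λ² - 24 - 16 = 81 - 40 ≡ 0; y = λ·(24 - 0) - 8 ≡ 3. → (0, 3)
10P: (0, 3) + (16, 18). λ = (18 - 3)/(16 - 0) ≡ 15/16 mod 41. 16⁻¹ ≡ 18 (mod 41), so λ ≡ 24.
  x = λ² - 0 - 16 = 576 - 16 ≡ 27; y = λ·(0 - 27) - 3 ≡ 5. → (27, 5)
11P: (27, 5) + (16, 18). λ = (18 - 5)/(16 - 27) ≡ 13/30 mod 41. 30⁻¹ ≡ 26 (mod 41), so λ ≡ 10.
  x = λ² - 27 - 16 = 100 - 43 ≡ 16; y = λ·(27 - 16) - 5 ≡ 23. → (16, 23)
12P: (16, 23) + (16, 18): same x and y₁ ≡ -y₂, so the sum is ∞.
12P = ∞, so the order is 12.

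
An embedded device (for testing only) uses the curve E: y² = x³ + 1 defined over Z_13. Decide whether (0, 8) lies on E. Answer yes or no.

no

y² = 8² ≡ 12; x³ + 0x + 1 = 1 ≡ 1 (mod 13). 12 ≠ 1.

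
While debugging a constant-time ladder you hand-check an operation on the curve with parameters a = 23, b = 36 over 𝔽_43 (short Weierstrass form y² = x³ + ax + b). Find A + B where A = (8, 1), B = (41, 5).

(8, 1) + (41, 5). λ = (5 - 1)/(41 - 8) ≡ 4/33 mod 43. 33⁻¹ ≡ 30 (mod 43), so λ ≡ 34.
  x = λ² - 8 - 41 = 1156 - 49 ≡ 32; y = λ·(8 - 32) - 1 ≡ 0. → (32, 0)

(32, 0)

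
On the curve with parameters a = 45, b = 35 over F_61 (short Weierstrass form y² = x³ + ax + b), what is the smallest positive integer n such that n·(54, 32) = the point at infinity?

4

2P: tangent at (54, 32): λ = (3·54² + 45)/(2·32) ≡ 9/3. 3⁻¹ ≡ 41 (mod 61), so λ ≡ 9·41 ≡ 3.
  x = λ² - 54 - 54 = 9 - 108 ≡ 23; y = λ·(54 - 23) - 32 ≡ 0. → (23, 0)
3P: (23, 0) + (54, 32). λ = (32 - 0)/(54 - 23) ≡ 32/31 mod 61. 31⁻¹ ≡ 2 (mod 61) since 31·2 = 62 ≡ 1, so λ ≡ 3.
  x = λ² - 23 - 54 = 9 - 77 ≡ 54; y = λ·(23 - 54) - 0 ≡ 29. → (54, 29)
4P: (54, 29) + (54, 32): same x and y₁ ≡ -y₂, so the sum is the point at infinity.
4P = the point at infinity, so the order is 4.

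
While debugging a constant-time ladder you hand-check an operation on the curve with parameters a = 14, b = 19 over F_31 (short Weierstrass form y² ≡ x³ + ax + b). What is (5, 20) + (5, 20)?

(30, 29)

tangent at (5, 20): λ = (3·5² + 14)/(2·20) ≡ 27/9. 9⁻¹ ≡ 7 (mod 31), so λ ≡ 27·7 ≡ 3.
  x = λ² - 5 - 5 = 9 - 10 ≡ 30; y = λ·(5 - 30) - 20 ≡ 29. → (30, 29)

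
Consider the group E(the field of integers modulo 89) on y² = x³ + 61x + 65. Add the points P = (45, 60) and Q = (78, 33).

(45, 60) + (78, 33). λ = (33 - 60)/(78 - 45) ≡ 62/33 mod 89. 33⁻¹ ≡ 27 (mod 89), so λ ≡ 72.
  x = λ² - 45 - 78 = 5184 - 123 ≡ 77; y = λ·(45 - 77) - 60 ≡ 39. → (77, 39)

(77, 39)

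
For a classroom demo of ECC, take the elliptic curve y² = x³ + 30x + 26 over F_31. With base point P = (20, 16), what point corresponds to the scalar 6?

Repeated addition: build up to 6P.
2P: tangent at (20, 16): λ = (3·20² + 30)/(2·16) ≡ 21/1. 1⁻¹ ≡ 1 (mod 31) since 1·1 = 1 ≡ 1, so λ ≡ 21·1 ≡ 21.
  x = λ² - 20 - 20 = 441 - 40 ≡ 29; y = λ·(20 - 29) - 16 ≡ 12. → (29, 12)
3P: (29, 12) + (20, 16). λ = (16 - 12)/(20 - 29) ≡ 4/22 mod 31. 22⁻¹ ≡ 24 (mod 31) since 22·24 = 528 ≡ 1, so λ ≡ 3.
  x = λ² - 29 - 20 = 9 - 49 ≡ 22; y = λ·(29 - 22) - 12 ≡ 9. → (22, 9)
4P: (22, 9) + (20, 16). λ = (16 - 9)/(20 - 22) ≡ 7/29 mod 31. 29⁻¹ ≡ 15 (mod 31), so λ ≡ 12.
  x = λ² - 22 - 20 = 144 - 42 ≡ 9; y = λ·(22 - 9) - 9 ≡ 23. → (9, 23)
5P: (9, 23) + (20, 16). λ = (16 - 23)/(20 - 9) ≡ 24/11 mod 31. 11⁻¹ ≡ 17 (mod 31), so λ ≡ 5.
  x = λ² - 9 - 20 = 25 - 29 ≡ 27; y = λ·(9 - 27) - 23 ≡ 11. → (27, 11)
6P: (27, 11) + (20, 16). λ = (16 - 11)/(20 - 27) ≡ 5/24 mod 31. 24⁻¹ ≡ 22 (mod 31) since 24·22 = 528 ≡ 1, so λ ≡ 17.
  x = λ² - 27 - 20 = 289 - 47 ≡ 25; y = λ·(27 - 25) - 11 ≡ 23. → (25, 23)

(25, 23)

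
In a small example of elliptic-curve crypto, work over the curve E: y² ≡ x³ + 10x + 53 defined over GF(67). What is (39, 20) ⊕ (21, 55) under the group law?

(39, 20) + (21, 55). λ = (55 - 20)/(21 - 39) ≡ 35/49 mod 67. 49⁻¹ ≡ 26 (mod 67), so λ ≡ 39.
  x = λ² - 39 - 21 = 1521 - 60 ≡ 54; y = λ·(39 - 54) - 20 ≡ 65. → (54, 65)

(54, 65)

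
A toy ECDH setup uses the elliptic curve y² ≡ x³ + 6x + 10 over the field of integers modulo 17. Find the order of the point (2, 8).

2P: tangent at (2, 8): λ = (3·2² + 6)/(2·8) ≡ 1/16. 16⁻¹ ≡ 16 (mod 17) since 16·16 = 256 ≡ 1, so λ ≡ 1·16 ≡ 16.
  x = λ² - 2 - 2 = 256 - 4 ≡ 14; y = λ·(2 - 14) - 8 ≡ 4. → (14, 4)
3P: (14, 4) + (2, 8). λ = (8 - 4)/(2 - 14) ≡ 4/5 mod 17. 5⁻¹ ≡ 7 (mod 17), so λ ≡ 11.
  x = λ² - 14 - 2 = 121 - 16 ≡ 3; y = λ·(14 - 3) - 4 ≡ 15. → (3, 15)
4P: (3, 15) + (2, 8). λ = (8 - 15)/(2 - 3) ≡ 10/16 mod 17. 16⁻¹ ≡ 16 (mod 17), so λ ≡ 7.
  x = λ² - 3 - 2 = 49 - 5 ≡ 10; y = λ·(3 - 10) - 15 ≡ 4. → (10, 4)
5P: (10, 4) + (2, 8). λ = (8 - 4)/(2 - 10) ≡ 4/9 mod 17. 9⁻¹ ≡ 2 (mod 17), so λ ≡ 8.
  x = λ² - 10 - 2 = 64 - 12 ≡ 1; y = λ·(10 - 1) - 4 ≡ 0. → (1, 0)
6P: (1, 0) + (2, 8). λ = (8 - 0)/(2 - 1) ≡ 8/1 mod 17. 1⁻¹ ≡ 1 (mod 17), so λ ≡ 8.
  x = λ² - 1 - 2 = 64 - 3 ≡ 10; y = λ·(1 - 10) - 0 ≡ 13. → (10, 13)
7P: (10, 13) + (2, 8). λ = (8 - 13)/(2 - 10) ≡ 12/9 mod 17. 9⁻¹ ≡ 2 (mod 17) since 9·2 = 18 ≡ 1, so λ ≡ 7.
  x = λ² - 10 - 2 = 49 - 12 ≡ 3; y = λ·(10 - 3) - 13 ≡ 2. → (3, 2)
8P: (3, 2) + (2, 8). λ = (8 - 2)/(2 - 3) ≡ 6/16 mod 17. 16⁻¹ ≡ 16 (mod 17) since 16·16 = 256 ≡ 1, so λ ≡ 11.
  x = λ² - 3 - 2 = 121 - 5 ≡ 14; y = λ·(3 - 14) - 2 ≡ 13. → (14, 13)
9P: (14, 13) + (2, 8). λ = (8 - 13)/(2 - 14) ≡ 12/5 mod 17. 5⁻¹ ≡ 7 (mod 17), so λ ≡ 16.
  x = λ² - 14 - 2 = 256 - 16 ≡ 2; y = λ·(14 - 2) - 13 ≡ 9. → (2, 9)
10P: (2, 9) + (2, 8): same x and y₁ ≡ -y₂, so the sum is 𝒪.
10P = 𝒪, so the order is 10.

10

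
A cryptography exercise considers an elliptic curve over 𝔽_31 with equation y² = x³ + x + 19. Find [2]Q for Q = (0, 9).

tangent at (0, 9): λ = (3·0² + 1)/(2·9) ≡ 1/18. 18⁻¹ ≡ 19 (mod 31) since 18·19 = 342 ≡ 1, so λ ≡ 1·19 ≡ 19.
  x = λ² - 0 - 0 = 361 - 0 ≡ 20; y = λ·(0 - 20) - 9 ≡ 14. → (20, 14)

(20, 14)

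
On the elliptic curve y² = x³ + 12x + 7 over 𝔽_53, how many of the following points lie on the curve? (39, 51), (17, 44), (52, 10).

(39, 51): 51² ≡ 4, rhs ≡ 10 → off.
(17, 44): 44² ≡ 28, rhs ≡ 36 → off.
(52, 10): 10² ≡ 47, rhs ≡ 47 → on.

1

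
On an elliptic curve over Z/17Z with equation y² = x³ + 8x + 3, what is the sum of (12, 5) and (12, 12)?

O

The two points share x = 12 and their y-coordinates satisfy 5 + 12 ≡ 0 (mod 17), so they are inverses. Their sum is O.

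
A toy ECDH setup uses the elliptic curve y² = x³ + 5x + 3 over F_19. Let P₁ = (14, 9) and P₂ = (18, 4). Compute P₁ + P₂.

(4, 7)

(14, 9) + (18, 4). λ = (4 - 9)/(18 - 14) ≡ 14/4 mod 19. 4⁻¹ ≡ 5 (mod 19), so λ ≡ 13.
  x = λ² - 14 - 18 = 169 - 32 ≡ 4; y = λ·(14 - 4) - 9 ≡ 7. → (4, 7)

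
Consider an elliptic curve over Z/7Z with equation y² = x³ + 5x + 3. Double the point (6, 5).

tangent at (6, 5): λ = (3·6² + 5)/(2·5) ≡ 1/3. 3⁻¹ ≡ 5 (mod 7), so λ ≡ 1·5 ≡ 5.
  x = λ² - 6 - 6 = 25 - 12 ≡ 6; y = λ·(6 - 6) - 5 ≡ 2. → (6, 2)

(6, 2)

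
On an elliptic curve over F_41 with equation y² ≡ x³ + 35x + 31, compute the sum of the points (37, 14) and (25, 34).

(0, 20)

(37, 14) + (25, 34). λ = (34 - 14)/(25 - 37) ≡ 20/29 mod 41. 29⁻¹ ≡ 17 (mod 41), so λ ≡ 12.
  x = λ² - 37 - 25 = 144 - 62 ≡ 0; y = λ·(37 - 0) - 14 ≡ 20. → (0, 20)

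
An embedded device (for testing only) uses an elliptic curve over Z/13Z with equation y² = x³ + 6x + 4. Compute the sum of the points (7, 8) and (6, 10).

(4, 12)

(7, 8) + (6, 10). λ = (10 - 8)/(6 - 7) ≡ 2/12 mod 13. 12⁻¹ ≡ 12 (mod 13), so λ ≡ 11.
  x = λ² - 7 - 6 = 121 - 13 ≡ 4; y = λ·(7 - 4) - 8 ≡ 12. → (4, 12)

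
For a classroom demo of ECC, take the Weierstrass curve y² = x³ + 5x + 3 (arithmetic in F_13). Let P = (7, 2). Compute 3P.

(9, 6)

Repeated addition: build up to 3P.
2P: tangent at (7, 2): λ = (3·7² + 5)/(2·2) ≡ 9/4. 4⁻¹ ≡ 10 (mod 13) since 4·10 = 40 ≡ 1, so λ ≡ 9·10 ≡ 12.
  x = λ² - 7 - 7 = 144 - 14 ≡ 0; y = λ·(7 - 0) - 2 ≡ 4. → (0, 4)
3P: (0, 4) + (7, 2). λ = (2 - 4)/(7 - 0) ≡ 11/7 mod 13. 7⁻¹ ≡ 2 (mod 13), so λ ≡ 9.
  x = λ² - 0 - 7 = 81 - 7 ≡ 9; y = λ·(0 - 9) - 4 ≡ 6. → (9, 6)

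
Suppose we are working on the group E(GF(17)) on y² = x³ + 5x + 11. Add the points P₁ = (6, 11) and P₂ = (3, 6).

(6, 11) + (3, 6). λ = (6 - 11)/(3 - 6) ≡ 12/14 mod 17. 14⁻¹ ≡ 11 (mod 17) since 14·11 = 154 ≡ 1, so λ ≡ 13.
  x = λ² - 6 - 3 = 169 - 9 ≡ 7; y = λ·(6 - 7) - 11 ≡ 10. → (7, 10)

(7, 10)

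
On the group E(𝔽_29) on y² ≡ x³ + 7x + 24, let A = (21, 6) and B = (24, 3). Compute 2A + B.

First 2A:
Repeated addition: build up to 2A.
2A: tangent at (21, 6): λ = (3·21² + 7)/(2·6) ≡ 25/12. 12⁻¹ ≡ 17 (mod 29) since 12·17 = 204 ≡ 1, so λ ≡ 25·17 ≡ 19.
  x = λ² - 21 - 21 = 361 - 42 ≡ 0; y = λ·(21 - 0) - 6 ≡ 16. → (0, 16)
2A = (0, 16).
Finally 2A + B:
(0, 16) + (24, 3). λ = (3 - 16)/(24 - 0) ≡ 16/24 mod 29. 24⁻¹ ≡ 23 (mod 29), so λ ≡ 20.
  x = λ² - 0 - 24 = 400 - 24 ≡ 28; y = λ·(0 - 28) - 16 ≡ 4. → (28, 4)

(28, 4)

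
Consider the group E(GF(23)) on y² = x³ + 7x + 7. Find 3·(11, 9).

Write P = (11, 9).
Repeated addition: build up to 3P.
2P: tangent at (11, 9): λ = (3·11² + 7)/(2·9) ≡ 2/18. 18⁻¹ ≡ 9 (mod 23) since 18·9 = 162 ≡ 1, so λ ≡ 2·9 ≡ 18.
  x = λ² - 11 - 11 = 324 - 22 ≡ 3; y = λ·(11 - 3) - 9 ≡ 20. → (3, 20)
3P: (3, 20) + (11, 9). λ = (9 - 20)/(11 - 3) ≡ 12/8 mod 23. 8⁻¹ ≡ 3 (mod 23), so λ ≡ 13.
  x = λ² - 3 - 11 = 169 - 14 ≡ 17; y = λ·(3 - 17) - 20 ≡ 5. → (17, 5)

(17, 5)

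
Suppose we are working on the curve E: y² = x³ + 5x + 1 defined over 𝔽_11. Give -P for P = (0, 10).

(0, 1)

-(0, 10) = (0, -10 mod 11) = (0, 1).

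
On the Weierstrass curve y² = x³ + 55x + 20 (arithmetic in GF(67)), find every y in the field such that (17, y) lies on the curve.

21, 46

x³ + 55x + 20 = 5868 ≡ 39 (mod 67).
Square roots of 39 mod 67: 21 and 46 (since 21² = 441 ≡ 39).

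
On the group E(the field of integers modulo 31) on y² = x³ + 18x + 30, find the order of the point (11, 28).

2P: tangent at (11, 28): λ = (3·11² + 18)/(2·28) ≡ 9/25. 25⁻¹ ≡ 5 (mod 31), so λ ≡ 9·5 ≡ 14.
  x = λ² - 11 - 11 = 196 - 22 ≡ 19; y = λ·(11 - 19) - 28 ≡ 15. → (19, 15)
3P: (19, 15) + (11, 28). λ = (28 - 15)/(11 - 19) ≡ 13/23 mod 31. 23⁻¹ ≡ 27 (mod 31), so λ ≡ 10.
  x = λ² - 19 - 11 = 100 - 30 ≡ 8; y = λ·(19 - 8) - 15 ≡ 2. → (8, 2)
4P: (8, 2) + (11, 28). λ = (28 - 2)/(11 - 8) ≡ 26/3 mod 31. 3⁻¹ ≡ 21 (mod 31) since 3·21 = 63 ≡ 1, so λ ≡ 19.
  x = λ² - 8 - 11 = 361 - 19 ≡ 1; y = λ·(8 - 1) - 2 ≡ 7. → (1, 7)
5P: (1, 7) + (11, 28). λ = (28 - 7)/(11 - 1) ≡ 21/10 mod 31. 10⁻¹ ≡ 28 (mod 31) since 10·28 = 280 ≡ 1, so λ ≡ 30.
  x = λ² - 1 - 11 = 900 - 12 ≡ 20; y = λ·(1 - 20) - 7 ≡ 12. → (20, 12)
6P: (20, 12) + (11, 28). λ = (28 - 12)/(11 - 20) ≡ 16/22 mod 31. 22⁻¹ ≡ 24 (mod 31) since 22·24 = 528 ≡ 1, so λ ≡ 12.
  x = λ² - 20 - 11 = 144 - 31 ≡ 20; y = λ·(20 - 20) - 12 ≡ 19. → (20, 19)
7P: (20, 19) + (11, 28). λ = (28 - 19)/(11 - 20) ≡ 9/22 mod 31. 22⁻¹ ≡ 24 (mod 31), so λ ≡ 30.
  x = λ² - 20 - 11 = 900 - 31 ≡ 1; y = λ·(20 - 1) - 19 ≡ 24. → (1, 24)
8P: (1, 24) + (11, 28). λ = (28 - 24)/(11 - 1) ≡ 4/10 mod 31. 10⁻¹ ≡ 28 (mod 31), so λ ≡ 19.
  x = λ² - 1 - 11 = 361 - 12 ≡ 8; y = λ·(1 - 8) - 24 ≡ 29. → (8, 29)
9P: (8, 29) + (11, 28). λ = (28 - 29)/(11 - 8) ≡ 30/3 mod 31. 3⁻¹ ≡ 21 (mod 31) since 3·21 = 63 ≡ 1, so λ ≡ 10.
  x = λ² - 8 - 11 = 100 - 19 ≡ 19; y = λ·(8 - 19) - 29 ≡ 16. → (19, 16)
10P: (19, 16) + (11, 28). λ = (28 - 16)/(11 - 19) ≡ 12/23 mod 31. 23⁻¹ ≡ 27 (mod 31) since 23·27 = 621 ≡ 1, so λ ≡ 14.
  x = λ² - 19 - 11 = 196 - 30 ≡ 11; y = λ·(19 - 11) - 16 ≡ 3. → (11, 3)
11P: (11, 3) + (11, 28): same x and y₁ ≡ -y₂, so the sum is the point at infinity.
11P = the point at infinity, so the order is 11.

11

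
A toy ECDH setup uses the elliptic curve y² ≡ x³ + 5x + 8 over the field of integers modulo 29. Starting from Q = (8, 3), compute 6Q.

(22, 6)

Repeated addition: build up to 6Q.
2Q: tangent at (8, 3): λ = (3·8² + 5)/(2·3) ≡ 23/6. 6⁻¹ ≡ 5 (mod 29), so λ ≡ 23·5 ≡ 28.
  x = λ² - 8 - 8 = 784 - 16 ≡ 14; y = λ·(8 - 14) - 3 ≡ 3. → (14, 3)
3Q: (14, 3) + (8, 3). λ = (3 - 3)/(8 - 14) ≡ 0/23 mod 29. 23⁻¹ ≡ 24 (mod 29), so λ ≡ 0.
  x = λ² - 14 - 8 = 0 - 22 ≡ 7; y = λ·(14 - 7) - 3 ≡ 26. → (7, 26)
4Q: (7, 26) + (8, 3). λ = (3 - 26)/(8 - 7) ≡ 6/1 mod 29. 1⁻¹ ≡ 1 (mod 29), so λ ≡ 6.
  x = λ² - 7 - 8 = 36 - 15 ≡ 21; y = λ·(7 - 21) - 26 ≡ 6. → (21, 6)
5Q: (21, 6) + (8, 3). λ = (3 - 6)/(8 - 21) ≡ 26/16 mod 29. 16⁻¹ ≡ 20 (mod 29), so λ ≡ 27.
  x = λ² - 21 - 8 = 729 - 29 ≡ 4; y = λ·(21 - 4) - 6 ≡ 18. → (4, 18)
6Q: (4, 18) + (8, 3). λ = (3 - 18)/(8 - 4) ≡ 14/4 mod 29. 4⁻¹ ≡ 22 (mod 29) since 4·22 = 88 ≡ 1, so λ ≡ 18.
  x = λ² - 4 - 8 = 324 - 12 ≡ 22; y = λ·(4 - 22) - 18 ≡ 6. → (22, 6)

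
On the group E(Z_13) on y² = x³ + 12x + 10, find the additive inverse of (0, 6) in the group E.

(0, 7)

-(0, 6) = (0, -6 mod 13) = (0, 7).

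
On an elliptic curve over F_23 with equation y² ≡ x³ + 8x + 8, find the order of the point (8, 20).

2P: tangent at (8, 20): λ = (3·8² + 8)/(2·20) ≡ 16/17. 17⁻¹ ≡ 19 (mod 23), so λ ≡ 16·19 ≡ 5.
  x = λ² - 8 - 8 = 25 - 16 ≡ 9; y = λ·(8 - 9) - 20 ≡ 21. → (9, 21)
3P: (9, 21) + (8, 20). λ = (20 - 21)/(8 - 9) ≡ 22/22 mod 23. 22⁻¹ ≡ 22 (mod 23) since 22·22 = 484 ≡ 1, so λ ≡ 1.
  x = λ² - 9 - 8 = 1 - 17 ≡ 7; y = λ·(9 - 7) - 21 ≡ 4. → (7, 4)
4P: (7, 4) + (8, 20). λ = (20 - 4)/(8 - 7) ≡ 16/1 mod 23. 1⁻¹ ≡ 1 (mod 23), so λ ≡ 16.
  x = λ² - 7 - 8 = 256 - 15 ≡ 11; y = λ·(7 - 11) - 4 ≡ 1. → (11, 1)
5P: (11, 1) + (8, 20). λ = (20 - 1)/(8 - 11) ≡ 19/20 mod 23. 20⁻¹ ≡ 15 (mod 23), so λ ≡ 9.
  x = λ² - 11 - 8 = 81 - 19 ≡ 16; y = λ·(11 - 16) - 1 ≡ 0. → (16, 0)
6P: (16, 0) + (8, 20). λ = (20 - 0)/(8 - 16) ≡ 20/15 mod 23. 15⁻¹ ≡ 20 (mod 23), so λ ≡ 9.
  x = λ² - 16 - 8 = 81 - 24 ≡ 11; y = λ·(16 - 11) - 0 ≡ 22. → (11, 22)
7P: (11, 22) + (8, 20). λ = (20 - 22)/(8 - 11) ≡ 21/20 mod 23. 20⁻¹ ≡ 15 (mod 23) since 20·15 = 300 ≡ 1, so λ ≡ 16.
  x = λ² - 11 - 8 = 256 - 19 ≡ 7; y = λ·(11 - 7) - 22 ≡ 19. → (7, 19)
8P: (7, 19) + (8, 20). λ = (20 - 19)/(8 - 7) ≡ 1/1 mod 23. 1⁻¹ ≡ 1 (mod 23), so λ ≡ 1.
  x = λ² - 7 - 8 = 1 - 15 ≡ 9; y = λ·(7 - 9) - 19 ≡ 2. → (9, 2)
9P: (9, 2) + (8, 20). λ = (20 - 2)/(8 - 9) ≡ 18/22 mod 23. 22⁻¹ ≡ 22 (mod 23), so λ ≡ 5.
  x = λ² - 9 - 8 = 25 - 17 ≡ 8; y = λ·(9 - 8) - 2 ≡ 3. → (8, 3)
10P: (8, 3) + (8, 20): same x and y₁ ≡ -y₂, so the sum is the point at infinity.
10P = the point at infinity, so the order is 10.

10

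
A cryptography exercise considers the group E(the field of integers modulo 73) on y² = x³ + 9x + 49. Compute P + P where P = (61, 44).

tangent at (61, 44): λ = (3·61² + 9)/(2·44) ≡ 3/15. 15⁻¹ ≡ 39 (mod 73) since 15·39 = 585 ≡ 1, so λ ≡ 3·39 ≡ 44.
  x = λ² - 61 - 61 = 1936 - 122 ≡ 62; y = λ·(61 - 62) - 44 ≡ 58. → (62, 58)

(62, 58)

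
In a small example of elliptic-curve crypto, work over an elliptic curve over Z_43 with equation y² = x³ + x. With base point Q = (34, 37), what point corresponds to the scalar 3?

Repeated addition: build up to 3Q.
2Q: tangent at (34, 37): λ = (3·34² + 1)/(2·37) ≡ 29/31. 31⁻¹ ≡ 25 (mod 43), so λ ≡ 29·25 ≡ 37.
  x = λ² - 34 - 34 = 1369 - 68 ≡ 11; y = λ·(34 - 11) - 37 ≡ 40. → (11, 40)
3Q: (11, 40) + (34, 37). λ = (37 - 40)/(34 - 11) ≡ 40/23 mod 43. 23⁻¹ ≡ 15 (mod 43) since 23·15 = 345 ≡ 1, so λ ≡ 41.
  x = λ² - 11 - 34 = 1681 - 45 ≡ 2; y = λ·(11 - 2) - 40 ≡ 28. → (2, 28)

(2, 28)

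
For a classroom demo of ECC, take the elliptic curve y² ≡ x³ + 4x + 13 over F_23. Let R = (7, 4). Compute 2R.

tangent at (7, 4): λ = (3·7² + 4)/(2·4) ≡ 13/8. 8⁻¹ ≡ 3 (mod 23), so λ ≡ 13·3 ≡ 16.
  x = λ² - 7 - 7 = 256 - 14 ≡ 12; y = λ·(7 - 12) - 4 ≡ 8. → (12, 8)

(12, 8)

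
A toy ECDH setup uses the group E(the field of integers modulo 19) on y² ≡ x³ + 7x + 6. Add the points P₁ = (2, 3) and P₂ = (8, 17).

(2, 3) + (8, 17). λ = (17 - 3)/(8 - 2) ≡ 14/6 mod 19. 6⁻¹ ≡ 16 (mod 19), so λ ≡ 15.
  x = λ² - 2 - 8 = 225 - 10 ≡ 6; y = λ·(2 - 6) - 3 ≡ 13. → (6, 13)

(6, 13)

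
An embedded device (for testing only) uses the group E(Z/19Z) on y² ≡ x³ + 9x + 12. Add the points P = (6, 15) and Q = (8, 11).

(9, 10)

(6, 15) + (8, 11). λ = (11 - 15)/(8 - 6) ≡ 15/2 mod 19. 2⁻¹ ≡ 10 (mod 19) since 2·10 = 20 ≡ 1, so λ ≡ 17.
  x = λ² - 6 - 8 = 289 - 14 ≡ 9; y = λ·(6 - 9) - 15 ≡ 10. → (9, 10)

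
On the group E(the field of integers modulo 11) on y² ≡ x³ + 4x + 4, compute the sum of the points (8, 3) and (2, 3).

(1, 8)

(8, 3) + (2, 3). λ = (3 - 3)/(2 - 8) ≡ 0/5 mod 11. 5⁻¹ ≡ 9 (mod 11), so λ ≡ 0.
  x = λ² - 8 - 2 = 0 - 10 ≡ 1; y = λ·(8 - 1) - 3 ≡ 8. → (1, 8)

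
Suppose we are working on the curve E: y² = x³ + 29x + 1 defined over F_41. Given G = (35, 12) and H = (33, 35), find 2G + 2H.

(16, 16)

First 2G:
Repeated addition: build up to 2G.
2G: tangent at (35, 12): λ = (3·35² + 29)/(2·12) ≡ 14/24. 24⁻¹ ≡ 12 (mod 41), so λ ≡ 14·12 ≡ 4.
  x = λ² - 35 - 35 = 16 - 70 ≡ 28; y = λ·(35 - 28) - 12 ≡ 16. → (28, 16)
2G = (28, 16).
Next 2H:
Repeated addition: build up to 2H.
2H: tangent at (33, 35): λ = (3·33² + 29)/(2·35) ≡ 16/29. 29⁻¹ ≡ 17 (mod 41), so λ ≡ 16·17 ≡ 26.
  x = λ² - 33 - 33 = 676 - 66 ≡ 36; y = λ·(33 - 36) - 35 ≡ 10. → (36, 10)
2H = (36, 10).
Finally 2G + 2H:
(28, 16) + (36, 10). λ = (10 - 16)/(36 - 28) ≡ 35/8 mod 41. 8⁻¹ ≡ 36 (mod 41) since 8·36 = 288 ≡ 1, so λ ≡ 30.
  x = λ² - 28 - 36 = 900 - 64 ≡ 16; y = λ·(28 - 16) - 16 ≡ 16. → (16, 16)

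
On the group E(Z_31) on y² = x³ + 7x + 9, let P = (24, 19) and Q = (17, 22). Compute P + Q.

(6, 22)

(24, 19) + (17, 22). λ = (22 - 19)/(17 - 24) ≡ 3/24 mod 31. 24⁻¹ ≡ 22 (mod 31) since 24·22 = 528 ≡ 1, so λ ≡ 4.
  x = λ² - 24 - 17 = 16 - 41 ≡ 6; y = λ·(24 - 6) - 19 ≡ 22. → (6, 22)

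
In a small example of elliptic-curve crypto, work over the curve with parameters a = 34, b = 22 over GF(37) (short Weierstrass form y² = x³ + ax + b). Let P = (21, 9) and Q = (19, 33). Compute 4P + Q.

(19, 33)

First 4P:
Double-and-add on 4 = (100)₂. Start with P = (21, 9) for the leading 1-bit.
double: tangent at (21, 9): λ = (3·21² + 34)/(2·9) ≡ 25/18. 18⁻¹ ≡ 35 (mod 37) since 18·35 = 630 ≡ 1, so λ ≡ 25·35 ≡ 24.
  x = λ² - 21 - 21 = 576 - 42 ≡ 16; y = λ·(21 - 16) - 9 ≡ 0. → (16, 0)
double: (16, 0) + (16, 0): same x and y₁ ≡ -y₂, so the sum is O.
4P = O.
Finally 4P + Q:
O + (19, 33) = (19, 33) (identity).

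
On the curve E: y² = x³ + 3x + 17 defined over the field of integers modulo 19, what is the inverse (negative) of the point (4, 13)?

-(4, 13) = (4, -13 mod 19) = (4, 6).

(4, 6)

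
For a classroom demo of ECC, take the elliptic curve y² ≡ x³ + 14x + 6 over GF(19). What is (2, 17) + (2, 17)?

tangent at (2, 17): λ = (3·2² + 14)/(2·17) ≡ 7/15. 15⁻¹ ≡ 14 (mod 19), so λ ≡ 7·14 ≡ 3.
  x = λ² - 2 - 2 = 9 - 4 ≡ 5; y = λ·(2 - 5) - 17 ≡ 12. → (5, 12)

(5, 12)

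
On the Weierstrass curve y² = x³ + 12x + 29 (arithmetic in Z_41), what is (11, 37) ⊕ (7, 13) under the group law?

(11, 37) + (7, 13). λ = (13 - 37)/(7 - 11) ≡ 17/37 mod 41. 37⁻¹ ≡ 10 (mod 41) since 37·10 = 370 ≡ 1, so λ ≡ 6.
  x = λ² - 11 - 7 = 36 - 18 ≡ 18; y = λ·(11 - 18) - 37 ≡ 3. → (18, 3)

(18, 3)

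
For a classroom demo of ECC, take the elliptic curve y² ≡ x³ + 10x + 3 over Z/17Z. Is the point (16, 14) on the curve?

y² = 14² ≡ 9; x³ + 10x + 3 = 4259 ≡ 9 (mod 17). 9 = 9.

yes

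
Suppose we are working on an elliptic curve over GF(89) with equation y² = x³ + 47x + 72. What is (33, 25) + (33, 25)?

(67, 7)

tangent at (33, 25): λ = (3·33² + 47)/(2·25) ≡ 21/50. 50⁻¹ ≡ 73 (mod 89), so λ ≡ 21·73 ≡ 20.
  x = λ² - 33 - 33 = 400 - 66 ≡ 67; y = λ·(33 - 67) - 25 ≡ 7. → (67, 7)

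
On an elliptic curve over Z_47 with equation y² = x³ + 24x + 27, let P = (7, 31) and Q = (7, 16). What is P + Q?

O

The two points share x = 7 and their y-coordinates satisfy 31 + 16 ≡ 0 (mod 47), so they are inverses. Their sum is O.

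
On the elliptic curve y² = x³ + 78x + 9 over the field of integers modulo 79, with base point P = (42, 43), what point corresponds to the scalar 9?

(42, 36)

Repeated addition: build up to 9P.
2P: tangent at (42, 43): λ = (3·42² + 78)/(2·43) ≡ 77/7. 7⁻¹ ≡ 34 (mod 79) since 7·34 = 238 ≡ 1, so λ ≡ 77·34 ≡ 11.
  x = λ² - 42 - 42 = 121 - 84 ≡ 37; y = λ·(42 - 37) - 43 ≡ 12. → (37, 12)
3P: (37, 12) + (42, 43). λ = (43 - 12)/(42 - 37) ≡ 31/5 mod 79. 5⁻¹ ≡ 16 (mod 79) since 5·16 = 80 ≡ 1, so λ ≡ 22.
  x = λ² - 37 - 42 = 484 - 79 ≡ 10; y = λ·(37 - 10) - 12 ≡ 29. → (10, 29)
4P: (10, 29) + (42, 43). λ = (43 - 29)/(42 - 10) ≡ 14/32 mod 79. 32⁻¹ ≡ 42 (mod 79), so λ ≡ 35.
  x = λ² - 10 - 42 = 1225 - 52 ≡ 67; y = λ·(10 - 67) - 29 ≡ 30. → (67, 30)
5P: (67, 30) + (42, 43). λ = (43 - 30)/(42 - 67) ≡ 13/54 mod 79. 54⁻¹ ≡ 60 (mod 79) since 54·60 = 3240 ≡ 1, so λ ≡ 69.
  x = λ² - 67 - 42 = 4761 - 109 ≡ 70; y = λ·(67 - 70) - 30 ≡ 0. → (70, 0)
6P: (70, 0) + (42, 43). λ = (43 - 0)/(42 - 70) ≡ 43/51 mod 79. 51⁻¹ ≡ 31 (mod 79) since 51·31 = 1581 ≡ 1, so λ ≡ 69.
  x = λ² - 70 - 42 = 4761 - 112 ≡ 67; y = λ·(70 - 67) - 0 ≡ 49. → (67, 49)
7P: (67, 49) + (42, 43). λ = (43 - 49)/(42 - 67) ≡ 73/54 mod 79. 54⁻¹ ≡ 60 (mod 79) since 54·60 = 3240 ≡ 1, so λ ≡ 35.
  x = λ² - 67 - 42 = 1225 - 109 ≡ 10; y = λ·(67 - 10) - 49 ≡ 50. → (10, 50)
8P: (10, 50) + (42, 43). λ = (43 - 50)/(42 - 10) ≡ 72/32 mod 79. 32⁻¹ ≡ 42 (mod 79) since 32·42 = 1344 ≡ 1, so λ ≡ 22.
  x = λ² - 10 - 42 = 484 - 52 ≡ 37; y = λ·(10 - 37) - 50 ≡ 67. → (37, 67)
9P: (37, 67) + (42, 43). λ = (43 - 67)/(42 - 37) ≡ 55/5 mod 79. 5⁻¹ ≡ 16 (mod 79), so λ ≡ 11.
  x = λ² - 37 - 42 = 121 - 79 ≡ 42; y = λ·(37 - 42) - 67 ≡ 36. → (42, 36)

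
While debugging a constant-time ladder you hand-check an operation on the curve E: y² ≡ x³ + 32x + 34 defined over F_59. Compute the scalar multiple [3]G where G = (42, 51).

Repeated addition: build up to 3G.
2G: tangent at (42, 51): λ = (3·42² + 32)/(2·51) ≡ 14/43. 43⁻¹ ≡ 11 (mod 59), so λ ≡ 14·11 ≡ 36.
  x = λ² - 42 - 42 = 1296 - 84 ≡ 32; y = λ·(42 - 32) - 51 ≡ 14. → (32, 14)
3G: (32, 14) + (42, 51). λ = (51 - 14)/(42 - 32) ≡ 37/10 mod 59. 10⁻¹ ≡ 6 (mod 59) since 10·6 = 60 ≡ 1, so λ ≡ 45.
  x = λ² - 32 - 42 = 2025 - 74 ≡ 4; y = λ·(32 - 4) - 14 ≡ 7. → (4, 7)

(4, 7)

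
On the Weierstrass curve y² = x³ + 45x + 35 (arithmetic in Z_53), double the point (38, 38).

(23, 26)

tangent at (38, 38): λ = (3·38² + 45)/(2·38) ≡ 31/23. 23⁻¹ ≡ 30 (mod 53) since 23·30 = 690 ≡ 1, so λ ≡ 31·30 ≡ 29.
  x = λ² - 38 - 38 = 841 - 76 ≡ 23; y = λ·(38 - 23) - 38 ≡ 26. → (23, 26)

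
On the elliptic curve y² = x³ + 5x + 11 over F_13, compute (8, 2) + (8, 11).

O

The two points share x = 8 and their y-coordinates satisfy 2 + 11 ≡ 0 (mod 13), so they are inverses. Their sum is O.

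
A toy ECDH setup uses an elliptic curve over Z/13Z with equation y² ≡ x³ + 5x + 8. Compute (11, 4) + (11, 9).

The two points share x = 11 and their y-coordinates satisfy 4 + 9 ≡ 0 (mod 13), so they are inverses. Their sum is O.

O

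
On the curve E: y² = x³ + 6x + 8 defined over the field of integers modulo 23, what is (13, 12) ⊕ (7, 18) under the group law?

(4, 2)

(13, 12) + (7, 18). λ = (18 - 12)/(7 - 13) ≡ 6/17 mod 23. 17⁻¹ ≡ 19 (mod 23), so λ ≡ 22.
  x = λ² - 13 - 7 = 484 - 20 ≡ 4; y = λ·(13 - 4) - 12 ≡ 2. → (4, 2)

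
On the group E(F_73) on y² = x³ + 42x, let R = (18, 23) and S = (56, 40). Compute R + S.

(18, 23) + (56, 40). λ = (40 - 23)/(56 - 18) ≡ 17/38 mod 73. 38⁻¹ ≡ 25 (mod 73), so λ ≡ 60.
  x = λ² - 18 - 56 = 3600 - 74 ≡ 22; y = λ·(18 - 22) - 23 ≡ 29. → (22, 29)

(22, 29)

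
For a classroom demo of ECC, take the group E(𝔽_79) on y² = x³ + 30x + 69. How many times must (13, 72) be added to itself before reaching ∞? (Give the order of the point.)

2P: tangent at (13, 72): λ = (3·13² + 30)/(2·72) ≡ 63/65. 65⁻¹ ≡ 62 (mod 79), so λ ≡ 63·62 ≡ 35.
  x = λ² - 13 - 13 = 1225 - 26 ≡ 14; y = λ·(13 - 14) - 72 ≡ 51. → (14, 51)
3P: (14, 51) + (13, 72). λ = (72 - 51)/(13 - 14) ≡ 21/78 mod 79. 78⁻¹ ≡ 78 (mod 79), so λ ≡ 58.
  x = λ² - 14 - 13 = 3364 - 27 ≡ 19; y = λ·(14 - 19) - 51 ≡ 54. → (19, 54)
4P: (19, 54) + (13, 72). λ = (72 - 54)/(13 - 19) ≡ 18/73 mod 79. 73⁻¹ ≡ 13 (mod 79), so λ ≡ 76.
  x = λ² - 19 - 13 = 5776 - 32 ≡ 56; y = λ·(19 - 56) - 54 ≡ 57. → (56, 57)
5P: (56, 57) + (13, 72). λ = (72 - 57)/(13 - 56) ≡ 15/36 mod 79. 36⁻¹ ≡ 11 (mod 79), so λ ≡ 7.
  x = λ² - 56 - 13 = 49 - 69 ≡ 59; y = λ·(56 - 59) - 57 ≡ 1. → (59, 1)
6P: (59, 1) + (13, 72). λ = (72 - 1)/(13 - 59) ≡ 71/33 mod 79. 33⁻¹ ≡ 12 (mod 79), so λ ≡ 62.
  x = λ² - 59 - 13 = 3844 - 72 ≡ 59; y = λ·(59 - 59) - 1 ≡ 78. → (59, 78)
7P: (59, 78) + (13, 72). λ = (72 - 78)/(13 - 59) ≡ 73/33 mod 79. 33⁻¹ ≡ 12 (mod 79), so λ ≡ 7.
  x = λ² - 59 - 13 = 49 - 72 ≡ 56; y = λ·(59 - 56) - 78 ≡ 22. → (56, 22)
8P: (56, 22) + (13, 72). λ = (72 - 22)/(13 - 56) ≡ 50/36 mod 79. 36⁻¹ ≡ 11 (mod 79) since 36·11 = 396 ≡ 1, so λ ≡ 76.
  x = λ² - 56 - 13 = 5776 - 69 ≡ 19; y = λ·(56 - 19) - 22 ≡ 25. → (19, 25)
9P: (19, 25) + (13, 72). λ = (72 - 25)/(13 - 19) ≡ 47/73 mod 79. 73⁻¹ ≡ 13 (mod 79), so λ ≡ 58.
  x = λ² - 19 - 13 = 3364 - 32 ≡ 14; y = λ·(19 - 14) - 25 ≡ 28. → (14, 28)
10P: (14, 28) + (13, 72). λ = (72 - 28)/(13 - 14) ≡ 44/78 mod 79. 78⁻¹ ≡ 78 (mod 79), so λ ≡ 35.
  x = λ² - 14 - 13 = 1225 - 27 ≡ 13; y = λ·(14 - 13) - 28 ≡ 7. → (13, 7)
11P: (13, 7) + (13, 72): same x and y₁ ≡ -y₂, so the sum is ∞.
11P = ∞, so the order is 11.

11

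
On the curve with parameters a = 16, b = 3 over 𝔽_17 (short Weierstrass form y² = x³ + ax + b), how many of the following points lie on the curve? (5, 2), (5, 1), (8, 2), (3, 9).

1

(5, 2): 2² ≡ 4, rhs ≡ 4 → on.
(5, 1): 1² ≡ 1, rhs ≡ 4 → off.
(8, 2): 2² ≡ 4, rhs ≡ 14 → off.
(3, 9): 9² ≡ 13, rhs ≡ 10 → off.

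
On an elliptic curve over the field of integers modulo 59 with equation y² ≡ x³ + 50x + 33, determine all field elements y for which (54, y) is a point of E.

22, 37

x³ + 50x + 33 = 160197 ≡ 12 (mod 59).
Square roots of 12 mod 59: 22 and 37 (since 22² = 484 ≡ 12).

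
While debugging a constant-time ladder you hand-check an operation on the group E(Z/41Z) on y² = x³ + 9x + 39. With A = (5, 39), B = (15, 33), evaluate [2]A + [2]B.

First 2A:
Repeated addition: build up to 2A.
2A: tangent at (5, 39): λ = (3·5² + 9)/(2·39) ≡ 2/37. 37⁻¹ ≡ 10 (mod 41), so λ ≡ 2·10 ≡ 20.
  x = λ² - 5 - 5 = 400 - 10 ≡ 21; y = λ·(5 - 21) - 39 ≡ 10. → (21, 10)
2A = (21, 10).
Next 2B:
Repeated addition: build up to 2B.
2B: tangent at (15, 33): λ = (3·15² + 9)/(2·33) ≡ 28/25. 25⁻¹ ≡ 23 (mod 41) since 25·23 = 575 ≡ 1, so λ ≡ 28·23 ≡ 29.
  x = λ² - 15 - 15 = 841 - 30 ≡ 32; y = λ·(15 - 32) - 33 ≡ 7. → (32, 7)
2B = (32, 7).
Finally 2A + 2B:
(21, 10) + (32, 7). λ = (7 - 10)/(32 - 21) ≡ 38/11 mod 41. 11⁻¹ ≡ 15 (mod 41) since 11·15 = 165 ≡ 1, so λ ≡ 37.
  x = λ² - 21 - 32 = 1369 - 53 ≡ 4; y = λ·(21 - 4) - 10 ≡ 4. → (4, 4)

(4, 4)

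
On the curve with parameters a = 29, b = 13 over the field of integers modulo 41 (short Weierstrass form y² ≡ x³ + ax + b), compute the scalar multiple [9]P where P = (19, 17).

(5, 23)

Double-and-add on 9 = (1001)₂. Start with P = (19, 17) for the leading 1-bit.
double: tangent at (19, 17): λ = (3·19² + 29)/(2·17) ≡ 5/34. 34⁻¹ ≡ 35 (mod 41) since 34·35 = 1190 ≡ 1, so λ ≡ 5·35 ≡ 11.
  x = λ² - 19 - 19 = 121 - 38 ≡ 1; y = λ·(19 - 1) - 17 ≡ 17. → (1, 17)
double: tangent at (1, 17): λ = (3·1² + 29)/(2·17) ≡ 32/34. 34⁻¹ ≡ 35 (mod 41), so λ ≡ 32·35 ≡ 13.
  x = λ² - 1 - 1 = 169 - 2 ≡ 3; y = λ·(1 - 3) - 17 ≡ 39. → (3, 39)
double: tangent at (3, 39): λ = (3·3² + 29)/(2·39) ≡ 15/37. 37⁻¹ ≡ 10 (mod 41), so λ ≡ 15·10 ≡ 27.
  x = λ² - 3 - 3 = 729 - 6 ≡ 26; y = λ·(3 - 26) - 39 ≡ 37. → (26, 37)
add P: (26, 37) + (19, 17). λ = (17 - 37)/(19 - 26) ≡ 21/34 mod 41. 34⁻¹ ≡ 35 (mod 41), so λ ≡ 38.
  x = λ² - 26 - 19 = 1444 - 45 ≡ 5; y = λ·(26 - 5) - 37 ≡ 23. → (5, 23)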